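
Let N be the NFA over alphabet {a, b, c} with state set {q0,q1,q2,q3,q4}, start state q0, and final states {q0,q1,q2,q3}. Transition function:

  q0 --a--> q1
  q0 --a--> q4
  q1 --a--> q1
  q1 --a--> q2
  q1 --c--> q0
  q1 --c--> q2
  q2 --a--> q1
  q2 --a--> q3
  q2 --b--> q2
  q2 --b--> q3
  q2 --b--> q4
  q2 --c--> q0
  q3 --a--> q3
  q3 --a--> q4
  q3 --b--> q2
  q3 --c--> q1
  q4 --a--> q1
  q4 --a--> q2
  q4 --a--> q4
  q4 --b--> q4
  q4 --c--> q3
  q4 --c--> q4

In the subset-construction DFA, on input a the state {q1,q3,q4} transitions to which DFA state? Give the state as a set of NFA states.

{q1,q2,q3,q4}

δ(q1,a) = {q1,q2}; δ(q3,a) = {q3,q4}; δ(q4,a) = {q1,q2,q4}.
Union: {q1,q2,q3,q4}.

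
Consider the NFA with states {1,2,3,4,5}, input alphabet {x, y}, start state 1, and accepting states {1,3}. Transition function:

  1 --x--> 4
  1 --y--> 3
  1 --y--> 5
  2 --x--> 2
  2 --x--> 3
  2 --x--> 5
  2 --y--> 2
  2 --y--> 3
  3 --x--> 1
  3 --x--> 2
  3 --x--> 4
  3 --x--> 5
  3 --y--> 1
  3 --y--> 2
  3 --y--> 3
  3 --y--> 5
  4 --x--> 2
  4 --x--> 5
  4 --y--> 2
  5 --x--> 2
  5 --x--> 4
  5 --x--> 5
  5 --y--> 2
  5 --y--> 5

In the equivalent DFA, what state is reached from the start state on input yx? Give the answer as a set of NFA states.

{1,2,4,5}

Start: {1}.
δ(1,y) = {3,5}.
Union: {3,5}.
After y: {3,5}.
δ(3,x) = {1,2,4,5}; δ(5,x) = {2,4,5}.
Union: {1,2,4,5}.
After x: {1,2,4,5}.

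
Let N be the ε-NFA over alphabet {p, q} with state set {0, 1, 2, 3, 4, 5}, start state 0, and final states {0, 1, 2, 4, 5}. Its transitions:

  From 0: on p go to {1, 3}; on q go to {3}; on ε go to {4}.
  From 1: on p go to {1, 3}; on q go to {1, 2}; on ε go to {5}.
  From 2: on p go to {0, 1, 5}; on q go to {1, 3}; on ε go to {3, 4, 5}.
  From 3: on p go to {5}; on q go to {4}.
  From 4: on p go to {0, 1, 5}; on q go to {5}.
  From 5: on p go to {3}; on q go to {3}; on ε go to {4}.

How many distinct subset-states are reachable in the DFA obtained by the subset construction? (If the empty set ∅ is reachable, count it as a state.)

4

Start state of the DFA: {0, 4} (ε-closure of the NFA start).
{0, 4} --p--> {0, 1, 3, 4, 5}  [new]
{0, 4} --q--> {3, 4, 5}  [new]
{0, 1, 3, 4, 5} --p--> {0, 1, 3, 4, 5}  [seen]
{0, 1, 3, 4, 5} --q--> {1, 2, 3, 4, 5}  [new]
{3, 4, 5} --p--> {0, 1, 3, 4, 5}  [seen]
{3, 4, 5} --q--> {3, 4, 5}  [seen]
{1, 2, 3, 4, 5} --p--> {0, 1, 3, 4, 5}  [seen]
{1, 2, 3, 4, 5} --q--> {1, 2, 3, 4, 5}  [seen]
Reachable DFA states: {0, 4}, {0, 1, 3, 4, 5}, {3, 4, 5}, {1, 2, 3, 4, 5}.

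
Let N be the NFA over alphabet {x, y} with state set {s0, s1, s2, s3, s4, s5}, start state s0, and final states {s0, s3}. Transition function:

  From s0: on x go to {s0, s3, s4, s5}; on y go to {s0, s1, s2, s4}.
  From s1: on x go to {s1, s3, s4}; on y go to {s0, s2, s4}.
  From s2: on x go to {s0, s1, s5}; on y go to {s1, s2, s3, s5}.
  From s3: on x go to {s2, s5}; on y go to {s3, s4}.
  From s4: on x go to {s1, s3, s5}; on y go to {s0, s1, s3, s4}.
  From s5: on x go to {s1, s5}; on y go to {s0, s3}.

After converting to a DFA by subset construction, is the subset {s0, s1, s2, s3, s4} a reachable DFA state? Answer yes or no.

yes

Start state of the DFA: {s0}.
{s0} --x--> {s0, s3, s4, s5}  [new]
{s0} --y--> {s0, s1, s2, s4}  [new]
{s0, s3, s4, s5} --x--> {s0, s1, s2, s3, s4, s5}  [new]
{s0, s3, s4, s5} --y--> {s0, s1, s2, s3, s4}  [new]
{s0, s1, s2, s4} --x--> {s0, s1, s3, s4, s5}  [new]
{s0, s1, s2, s4} --y--> {s0, s1, s2, s3, s4, s5}  [seen]
{s0, s1, s2, s3, s4, s5} --x--> {s0, s1, s2, s3, s4, s5}  [seen]
{s0, s1, s2, s3, s4, s5} --y--> {s0, s1, s2, s3, s4, s5}  [seen]
{s0, s1, s2, s3, s4} --x--> {s0, s1, s2, s3, s4, s5}  [seen]
{s0, s1, s2, s3, s4} --y--> {s0, s1, s2, s3, s4, s5}  [seen]
{s0, s1, s3, s4, s5} --x--> {s0, s1, s2, s3, s4, s5}  [seen]
{s0, s1, s3, s4, s5} --y--> {s0, s1, s2, s3, s4}  [seen]
Reachable DFA states: {s0}, {s0, s3, s4, s5}, {s0, s1, s2, s4}, {s0, s1, s2, s3, s4, s5}, {s0, s1, s2, s3, s4}, {s0, s1, s3, s4, s5}.
{s0, s1, s2, s3, s4} is among them.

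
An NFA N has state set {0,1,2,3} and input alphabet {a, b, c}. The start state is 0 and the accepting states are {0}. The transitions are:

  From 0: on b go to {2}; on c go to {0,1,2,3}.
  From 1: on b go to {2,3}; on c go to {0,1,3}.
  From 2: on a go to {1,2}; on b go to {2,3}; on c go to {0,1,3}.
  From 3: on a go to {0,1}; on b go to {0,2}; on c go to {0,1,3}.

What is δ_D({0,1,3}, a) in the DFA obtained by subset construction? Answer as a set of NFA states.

{0,1}

δ(0,a) = ∅; δ(1,a) = ∅; δ(3,a) = {0,1}.
Union: {0,1}.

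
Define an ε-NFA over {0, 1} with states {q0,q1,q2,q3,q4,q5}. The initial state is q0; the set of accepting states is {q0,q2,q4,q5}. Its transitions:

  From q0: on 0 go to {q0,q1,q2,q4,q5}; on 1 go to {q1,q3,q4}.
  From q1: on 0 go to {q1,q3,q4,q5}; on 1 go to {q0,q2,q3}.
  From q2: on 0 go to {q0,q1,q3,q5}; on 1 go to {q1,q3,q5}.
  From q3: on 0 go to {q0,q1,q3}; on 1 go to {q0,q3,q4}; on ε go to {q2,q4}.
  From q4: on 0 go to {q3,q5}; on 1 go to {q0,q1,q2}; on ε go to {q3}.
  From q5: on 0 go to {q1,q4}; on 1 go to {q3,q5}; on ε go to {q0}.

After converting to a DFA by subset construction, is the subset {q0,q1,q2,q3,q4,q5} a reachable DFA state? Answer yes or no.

Start state of the DFA: {q0} (ε-closure of the NFA start).
{q0} --0--> {q0,q1,q2,q3,q4,q5}  [new]
{q0} --1--> {q1,q2,q3,q4}  [new]
{q0,q1,q2,q3,q4,q5} --0--> {q0,q1,q2,q3,q4,q5}  [seen]
{q0,q1,q2,q3,q4,q5} --1--> {q0,q1,q2,q3,q4,q5}  [seen]
{q1,q2,q3,q4} --0--> {q0,q1,q2,q3,q4,q5}  [seen]
{q1,q2,q3,q4} --1--> {q0,q1,q2,q3,q4,q5}  [seen]
Reachable DFA states: {q0}, {q0,q1,q2,q3,q4,q5}, {q1,q2,q3,q4}.
{q0,q1,q2,q3,q4,q5} is among them.

yes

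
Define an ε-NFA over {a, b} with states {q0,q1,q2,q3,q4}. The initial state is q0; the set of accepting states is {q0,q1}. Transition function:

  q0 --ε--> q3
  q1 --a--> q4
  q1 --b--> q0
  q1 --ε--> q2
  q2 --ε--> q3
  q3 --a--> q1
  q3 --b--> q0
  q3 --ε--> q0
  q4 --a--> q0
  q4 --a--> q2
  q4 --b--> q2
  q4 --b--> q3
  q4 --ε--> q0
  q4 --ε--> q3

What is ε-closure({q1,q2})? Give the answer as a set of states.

Begin with {q1,q2}.
q2 →ε {q3}; add q3.
q3 →ε {q0}; add q0.
ε-closure = {q0,q1,q2,q3}.

{q0,q1,q2,q3}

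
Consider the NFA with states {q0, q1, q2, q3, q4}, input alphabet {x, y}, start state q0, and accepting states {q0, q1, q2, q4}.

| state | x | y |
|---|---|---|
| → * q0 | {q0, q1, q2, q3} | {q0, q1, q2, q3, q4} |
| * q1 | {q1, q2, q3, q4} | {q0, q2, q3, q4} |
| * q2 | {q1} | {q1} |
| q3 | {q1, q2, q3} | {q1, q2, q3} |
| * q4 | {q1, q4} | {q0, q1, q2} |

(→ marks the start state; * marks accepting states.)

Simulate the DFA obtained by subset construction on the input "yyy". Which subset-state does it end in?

Start: {q0}.
δ(q0,y) = {q0, q1, q2, q3, q4}.
Union: {q0, q1, q2, q3, q4}.
After y: {q0, q1, q2, q3, q4}.
δ(q0,y) = {q0, q1, q2, q3, q4}; δ(q1,y) = {q0, q2, q3, q4}; δ(q2,y) = {q1}; δ(q3,y) = {q1, q2, q3}; δ(q4,y) = {q0, q1, q2}.
Union: {q0, q1, q2, q3, q4}.
After y: {q0, q1, q2, q3, q4}.
δ(q0,y) = {q0, q1, q2, q3, q4}; δ(q1,y) = {q0, q2, q3, q4}; δ(q2,y) = {q1}; δ(q3,y) = {q1, q2, q3}; δ(q4,y) = {q0, q1, q2}.
Union: {q0, q1, q2, q3, q4}.
After y: {q0, q1, q2, q3, q4}.

{q0, q1, q2, q3, q4}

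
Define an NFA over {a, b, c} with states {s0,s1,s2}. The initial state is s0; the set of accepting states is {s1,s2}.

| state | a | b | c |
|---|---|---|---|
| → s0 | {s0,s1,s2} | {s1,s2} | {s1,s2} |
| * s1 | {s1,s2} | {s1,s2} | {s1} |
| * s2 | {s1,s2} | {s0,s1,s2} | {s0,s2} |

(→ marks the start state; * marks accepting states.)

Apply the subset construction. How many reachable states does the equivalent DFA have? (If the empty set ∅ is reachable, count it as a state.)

3

Start state of the DFA: {s0}.
{s0} --a--> {s0,s1,s2}  [new]
{s0} --b--> {s1,s2}  [new]
{s0} --c--> {s1,s2}  [seen]
{s0,s1,s2} --a--> {s0,s1,s2}  [seen]
{s0,s1,s2} --b--> {s0,s1,s2}  [seen]
{s0,s1,s2} --c--> {s0,s1,s2}  [seen]
{s1,s2} --a--> {s1,s2}  [seen]
{s1,s2} --b--> {s0,s1,s2}  [seen]
{s1,s2} --c--> {s0,s1,s2}  [seen]
Reachable DFA states: {s0}, {s0,s1,s2}, {s1,s2}.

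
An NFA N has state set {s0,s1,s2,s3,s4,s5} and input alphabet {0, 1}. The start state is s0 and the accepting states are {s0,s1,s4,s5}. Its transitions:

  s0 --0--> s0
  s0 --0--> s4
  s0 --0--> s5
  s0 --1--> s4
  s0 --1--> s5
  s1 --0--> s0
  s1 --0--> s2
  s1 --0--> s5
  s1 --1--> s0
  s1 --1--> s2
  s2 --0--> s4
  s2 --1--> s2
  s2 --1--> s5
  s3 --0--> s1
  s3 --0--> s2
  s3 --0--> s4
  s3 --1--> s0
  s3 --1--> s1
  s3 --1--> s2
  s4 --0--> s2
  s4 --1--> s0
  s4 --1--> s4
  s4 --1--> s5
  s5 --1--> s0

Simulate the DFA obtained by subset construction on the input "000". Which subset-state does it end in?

Start: {s0}.
δ(s0,0) = {s0,s4,s5}.
Union: {s0,s4,s5}.
After 0: {s0,s4,s5}.
δ(s0,0) = {s0,s4,s5}; δ(s4,0) = {s2}; δ(s5,0) = ∅.
Union: {s0,s2,s4,s5}.
After 0: {s0,s2,s4,s5}.
δ(s0,0) = {s0,s4,s5}; δ(s2,0) = {s4}; δ(s4,0) = {s2}; δ(s5,0) = ∅.
Union: {s0,s2,s4,s5}.
After 0: {s0,s2,s4,s5}.

{s0,s2,s4,s5}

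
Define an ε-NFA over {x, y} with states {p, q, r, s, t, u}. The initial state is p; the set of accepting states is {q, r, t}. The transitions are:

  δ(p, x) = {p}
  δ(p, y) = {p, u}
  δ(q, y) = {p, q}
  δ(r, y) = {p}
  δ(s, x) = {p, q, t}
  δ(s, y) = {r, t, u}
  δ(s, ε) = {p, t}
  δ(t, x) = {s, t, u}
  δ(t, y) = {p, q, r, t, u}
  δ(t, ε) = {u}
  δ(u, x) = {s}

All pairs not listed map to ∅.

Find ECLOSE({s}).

Begin with {s}.
s →ε {p, t}; add p, t.
t →ε {u}; add u.
ε-closure = {p, s, t, u}.

{p, s, t, u}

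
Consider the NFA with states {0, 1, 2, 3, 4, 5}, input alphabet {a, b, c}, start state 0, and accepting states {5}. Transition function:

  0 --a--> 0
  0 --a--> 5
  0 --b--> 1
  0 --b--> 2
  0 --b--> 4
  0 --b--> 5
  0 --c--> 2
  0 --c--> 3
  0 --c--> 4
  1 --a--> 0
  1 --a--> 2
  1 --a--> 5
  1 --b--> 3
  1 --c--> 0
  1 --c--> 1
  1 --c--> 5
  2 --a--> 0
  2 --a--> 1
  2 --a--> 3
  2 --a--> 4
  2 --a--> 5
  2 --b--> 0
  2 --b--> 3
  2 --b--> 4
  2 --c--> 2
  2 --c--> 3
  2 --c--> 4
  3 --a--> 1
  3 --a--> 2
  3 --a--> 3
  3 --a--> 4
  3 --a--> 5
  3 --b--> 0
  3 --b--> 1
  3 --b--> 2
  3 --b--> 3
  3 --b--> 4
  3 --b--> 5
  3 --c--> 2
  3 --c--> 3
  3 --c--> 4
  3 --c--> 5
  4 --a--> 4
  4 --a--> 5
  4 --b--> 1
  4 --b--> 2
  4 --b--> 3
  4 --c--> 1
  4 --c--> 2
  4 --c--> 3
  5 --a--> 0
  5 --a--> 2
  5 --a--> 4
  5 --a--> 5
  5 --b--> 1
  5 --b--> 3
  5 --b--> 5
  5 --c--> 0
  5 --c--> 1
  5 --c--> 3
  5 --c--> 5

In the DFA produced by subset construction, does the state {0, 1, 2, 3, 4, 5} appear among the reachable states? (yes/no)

yes

Start state of the DFA: {0}.
{0} --a--> {0, 5}  [new]
{0} --b--> {1, 2, 4, 5}  [new]
{0} --c--> {2, 3, 4}  [new]
{0, 5} --a--> {0, 2, 4, 5}  [new]
{0, 5} --b--> {1, 2, 3, 4, 5}  [new]
{0, 5} --c--> {0, 1, 2, 3, 4, 5}  [new]
{1, 2, 4, 5} --a--> {0, 1, 2, 3, 4, 5}  [seen]
{1, 2, 4, 5} --b--> {0, 1, 2, 3, 4, 5}  [seen]
{1, 2, 4, 5} --c--> {0, 1, 2, 3, 4, 5}  [seen]
{2, 3, 4} --a--> {0, 1, 2, 3, 4, 5}  [seen]
{2, 3, 4} --b--> {0, 1, 2, 3, 4, 5}  [seen]
{2, 3, 4} --c--> {1, 2, 3, 4, 5}  [seen]
{0, 2, 4, 5} --a--> {0, 1, 2, 3, 4, 5}  [seen]
{0, 2, 4, 5} --b--> {0, 1, 2, 3, 4, 5}  [seen]
{0, 2, 4, 5} --c--> {0, 1, 2, 3, 4, 5}  [seen]
{1, 2, 3, 4, 5} --a--> {0, 1, 2, 3, 4, 5}  [seen]
{1, 2, 3, 4, 5} --b--> {0, 1, 2, 3, 4, 5}  [seen]
{1, 2, 3, 4, 5} --c--> {0, 1, 2, 3, 4, 5}  [seen]
{0, 1, 2, 3, 4, 5} --a--> {0, 1, 2, 3, 4, 5}  [seen]
{0, 1, 2, 3, 4, 5} --b--> {0, 1, 2, 3, 4, 5}  [seen]
{0, 1, 2, 3, 4, 5} --c--> {0, 1, 2, 3, 4, 5}  [seen]
Reachable DFA states: {0}, {0, 5}, {1, 2, 4, 5}, {2, 3, 4}, {0, 2, 4, 5}, {1, 2, 3, 4, 5}, {0, 1, 2, 3, 4, 5}.
{0, 1, 2, 3, 4, 5} is among them.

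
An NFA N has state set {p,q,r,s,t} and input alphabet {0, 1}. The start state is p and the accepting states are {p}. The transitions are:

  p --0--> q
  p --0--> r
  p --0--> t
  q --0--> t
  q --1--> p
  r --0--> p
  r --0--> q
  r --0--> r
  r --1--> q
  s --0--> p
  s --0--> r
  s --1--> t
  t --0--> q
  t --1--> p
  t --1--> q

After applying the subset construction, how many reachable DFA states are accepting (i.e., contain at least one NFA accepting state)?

Start state of the DFA: {p}.
{p} --0--> {q,r,t}  [new]
{p} --1--> ∅  [new]
{q,r,t} --0--> {p,q,r,t}  [new]
{q,r,t} --1--> {p,q}  [new]
∅ --0--> ∅  [seen]
∅ --1--> ∅  [seen]
{p,q,r,t} --0--> {p,q,r,t}  [seen]
{p,q,r,t} --1--> {p,q}  [seen]
{p,q} --0--> {q,r,t}  [seen]
{p,q} --1--> {p}  [seen]
Reachable DFA states: {p}, {q,r,t}, ∅, {p,q,r,t}, {p,q}.
Accepting DFA states (contain an NFA accepting state): {p}, {p,q,r,t}, {p,q}.

3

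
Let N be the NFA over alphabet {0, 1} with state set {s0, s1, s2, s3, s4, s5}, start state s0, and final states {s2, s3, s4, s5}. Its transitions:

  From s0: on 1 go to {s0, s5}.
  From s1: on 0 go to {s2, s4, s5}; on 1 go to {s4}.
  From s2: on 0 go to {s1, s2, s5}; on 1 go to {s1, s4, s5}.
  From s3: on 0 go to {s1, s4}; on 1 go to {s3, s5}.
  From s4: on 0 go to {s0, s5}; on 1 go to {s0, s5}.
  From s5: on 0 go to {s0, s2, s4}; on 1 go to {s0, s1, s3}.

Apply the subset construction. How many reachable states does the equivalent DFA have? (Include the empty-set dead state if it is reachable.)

10

Start state of the DFA: {s0}.
{s0} --0--> ∅  [new]
{s0} --1--> {s0, s5}  [new]
∅ --0--> ∅  [seen]
∅ --1--> ∅  [seen]
{s0, s5} --0--> {s0, s2, s4}  [new]
{s0, s5} --1--> {s0, s1, s3, s5}  [new]
{s0, s2, s4} --0--> {s0, s1, s2, s5}  [new]
{s0, s2, s4} --1--> {s0, s1, s4, s5}  [new]
{s0, s1, s3, s5} --0--> {s0, s1, s2, s4, s5}  [new]
{s0, s1, s3, s5} --1--> {s0, s1, s3, s4, s5}  [new]
{s0, s1, s2, s5} --0--> {s0, s1, s2, s4, s5}  [seen]
{s0, s1, s2, s5} --1--> {s0, s1, s3, s4, s5}  [seen]
{s0, s1, s4, s5} --0--> {s0, s2, s4, s5}  [new]
{s0, s1, s4, s5} --1--> {s0, s1, s3, s4, s5}  [seen]
{s0, s1, s2, s4, s5} --0--> {s0, s1, s2, s4, s5}  [seen]
{s0, s1, s2, s4, s5} --1--> {s0, s1, s3, s4, s5}  [seen]
{s0, s1, s3, s4, s5} --0--> {s0, s1, s2, s4, s5}  [seen]
{s0, s1, s3, s4, s5} --1--> {s0, s1, s3, s4, s5}  [seen]
{s0, s2, s4, s5} --0--> {s0, s1, s2, s4, s5}  [seen]
{s0, s2, s4, s5} --1--> {s0, s1, s3, s4, s5}  [seen]
Reachable DFA states: {s0}, ∅, {s0, s5}, {s0, s2, s4}, {s0, s1, s3, s5}, {s0, s1, s2, s5}, {s0, s1, s4, s5}, {s0, s1, s2, s4, s5}, {s0, s1, s3, s4, s5}, {s0, s2, s4, s5}.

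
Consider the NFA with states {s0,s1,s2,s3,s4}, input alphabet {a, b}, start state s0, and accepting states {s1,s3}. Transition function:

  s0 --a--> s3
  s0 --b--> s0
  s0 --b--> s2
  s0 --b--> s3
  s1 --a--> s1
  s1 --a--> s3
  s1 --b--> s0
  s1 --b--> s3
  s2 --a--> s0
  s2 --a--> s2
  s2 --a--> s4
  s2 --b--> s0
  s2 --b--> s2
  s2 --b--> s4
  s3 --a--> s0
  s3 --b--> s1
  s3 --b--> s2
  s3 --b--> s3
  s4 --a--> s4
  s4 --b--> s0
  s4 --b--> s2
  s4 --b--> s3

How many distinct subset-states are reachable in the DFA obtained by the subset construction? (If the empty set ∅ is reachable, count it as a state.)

6

Start state of the DFA: {s0}.
{s0} --a--> {s3}  [new]
{s0} --b--> {s0,s2,s3}  [new]
{s3} --a--> {s0}  [seen]
{s3} --b--> {s1,s2,s3}  [new]
{s0,s2,s3} --a--> {s0,s2,s3,s4}  [new]
{s0,s2,s3} --b--> {s0,s1,s2,s3,s4}  [new]
{s1,s2,s3} --a--> {s0,s1,s2,s3,s4}  [seen]
{s1,s2,s3} --b--> {s0,s1,s2,s3,s4}  [seen]
{s0,s2,s3,s4} --a--> {s0,s2,s3,s4}  [seen]
{s0,s2,s3,s4} --b--> {s0,s1,s2,s3,s4}  [seen]
{s0,s1,s2,s3,s4} --a--> {s0,s1,s2,s3,s4}  [seen]
{s0,s1,s2,s3,s4} --b--> {s0,s1,s2,s3,s4}  [seen]
Reachable DFA states: {s0}, {s3}, {s0,s2,s3}, {s1,s2,s3}, {s0,s2,s3,s4}, {s0,s1,s2,s3,s4}.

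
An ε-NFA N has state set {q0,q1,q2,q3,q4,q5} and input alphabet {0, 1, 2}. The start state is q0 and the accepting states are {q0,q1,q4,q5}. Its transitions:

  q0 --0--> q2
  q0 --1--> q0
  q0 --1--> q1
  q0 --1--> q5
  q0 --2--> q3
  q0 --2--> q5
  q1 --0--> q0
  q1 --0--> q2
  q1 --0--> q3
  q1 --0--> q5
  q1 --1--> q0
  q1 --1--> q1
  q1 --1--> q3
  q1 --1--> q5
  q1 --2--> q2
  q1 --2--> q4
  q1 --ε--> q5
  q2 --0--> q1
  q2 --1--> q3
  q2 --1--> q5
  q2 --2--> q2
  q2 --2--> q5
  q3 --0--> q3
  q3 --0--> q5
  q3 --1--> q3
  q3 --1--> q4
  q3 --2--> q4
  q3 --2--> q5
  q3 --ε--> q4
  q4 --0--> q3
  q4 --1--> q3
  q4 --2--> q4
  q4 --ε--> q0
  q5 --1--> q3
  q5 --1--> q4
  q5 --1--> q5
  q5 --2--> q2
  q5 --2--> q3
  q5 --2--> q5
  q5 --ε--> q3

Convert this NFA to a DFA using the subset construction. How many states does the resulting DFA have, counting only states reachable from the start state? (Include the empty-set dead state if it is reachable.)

Start state of the DFA: {q0} (ε-closure of the NFA start).
{q0} --0--> {q2}  [new]
{q0} --1--> {q0,q1,q3,q4,q5}  [new]
{q0} --2--> {q0,q3,q4,q5}  [new]
{q2} --0--> {q0,q1,q3,q4,q5}  [seen]
{q2} --1--> {q0,q3,q4,q5}  [seen]
{q2} --2--> {q0,q2,q3,q4,q5}  [new]
{q0,q1,q3,q4,q5} --0--> {q0,q2,q3,q4,q5}  [seen]
{q0,q1,q3,q4,q5} --1--> {q0,q1,q3,q4,q5}  [seen]
{q0,q1,q3,q4,q5} --2--> {q0,q2,q3,q4,q5}  [seen]
{q0,q3,q4,q5} --0--> {q0,q2,q3,q4,q5}  [seen]
{q0,q3,q4,q5} --1--> {q0,q1,q3,q4,q5}  [seen]
{q0,q3,q4,q5} --2--> {q0,q2,q3,q4,q5}  [seen]
{q0,q2,q3,q4,q5} --0--> {q0,q1,q2,q3,q4,q5}  [new]
{q0,q2,q3,q4,q5} --1--> {q0,q1,q3,q4,q5}  [seen]
{q0,q2,q3,q4,q5} --2--> {q0,q2,q3,q4,q5}  [seen]
{q0,q1,q2,q3,q4,q5} --0--> {q0,q1,q2,q3,q4,q5}  [seen]
{q0,q1,q2,q3,q4,q5} --1--> {q0,q1,q3,q4,q5}  [seen]
{q0,q1,q2,q3,q4,q5} --2--> {q0,q2,q3,q4,q5}  [seen]
Reachable DFA states: {q0}, {q2}, {q0,q1,q3,q4,q5}, {q0,q3,q4,q5}, {q0,q2,q3,q4,q5}, {q0,q1,q2,q3,q4,q5}.

6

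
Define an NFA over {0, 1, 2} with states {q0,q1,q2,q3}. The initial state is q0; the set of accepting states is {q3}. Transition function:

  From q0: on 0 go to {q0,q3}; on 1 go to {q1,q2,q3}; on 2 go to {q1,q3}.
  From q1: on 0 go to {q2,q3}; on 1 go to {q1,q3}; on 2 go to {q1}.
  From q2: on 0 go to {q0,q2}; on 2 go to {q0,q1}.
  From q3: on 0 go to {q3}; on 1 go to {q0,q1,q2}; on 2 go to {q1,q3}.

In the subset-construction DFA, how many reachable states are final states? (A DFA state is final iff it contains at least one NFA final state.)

Start state of the DFA: {q0}.
{q0} --0--> {q0,q3}  [new]
{q0} --1--> {q1,q2,q3}  [new]
{q0} --2--> {q1,q3}  [new]
{q0,q3} --0--> {q0,q3}  [seen]
{q0,q3} --1--> {q0,q1,q2,q3}  [new]
{q0,q3} --2--> {q1,q3}  [seen]
{q1,q2,q3} --0--> {q0,q2,q3}  [new]
{q1,q2,q3} --1--> {q0,q1,q2,q3}  [seen]
{q1,q2,q3} --2--> {q0,q1,q3}  [new]
{q1,q3} --0--> {q2,q3}  [new]
{q1,q3} --1--> {q0,q1,q2,q3}  [seen]
{q1,q3} --2--> {q1,q3}  [seen]
{q0,q1,q2,q3} --0--> {q0,q2,q3}  [seen]
{q0,q1,q2,q3} --1--> {q0,q1,q2,q3}  [seen]
{q0,q1,q2,q3} --2--> {q0,q1,q3}  [seen]
{q0,q2,q3} --0--> {q0,q2,q3}  [seen]
{q0,q2,q3} --1--> {q0,q1,q2,q3}  [seen]
{q0,q2,q3} --2--> {q0,q1,q3}  [seen]
{q0,q1,q3} --0--> {q0,q2,q3}  [seen]
{q0,q1,q3} --1--> {q0,q1,q2,q3}  [seen]
{q0,q1,q3} --2--> {q1,q3}  [seen]
{q2,q3} --0--> {q0,q2,q3}  [seen]
{q2,q3} --1--> {q0,q1,q2}  [new]
{q2,q3} --2--> {q0,q1,q3}  [seen]
{q0,q1,q2} --0--> {q0,q2,q3}  [seen]
{q0,q1,q2} --1--> {q1,q2,q3}  [seen]
{q0,q1,q2} --2--> {q0,q1,q3}  [seen]
Reachable DFA states: {q0}, {q0,q3}, {q1,q2,q3}, {q1,q3}, {q0,q1,q2,q3}, {q0,q2,q3}, {q0,q1,q3}, {q2,q3}, {q0,q1,q2}.
Accepting DFA states (contain an NFA accepting state): {q0,q3}, {q1,q2,q3}, {q1,q3}, {q0,q1,q2,q3}, {q0,q2,q3}, {q0,q1,q3}, {q2,q3}.

7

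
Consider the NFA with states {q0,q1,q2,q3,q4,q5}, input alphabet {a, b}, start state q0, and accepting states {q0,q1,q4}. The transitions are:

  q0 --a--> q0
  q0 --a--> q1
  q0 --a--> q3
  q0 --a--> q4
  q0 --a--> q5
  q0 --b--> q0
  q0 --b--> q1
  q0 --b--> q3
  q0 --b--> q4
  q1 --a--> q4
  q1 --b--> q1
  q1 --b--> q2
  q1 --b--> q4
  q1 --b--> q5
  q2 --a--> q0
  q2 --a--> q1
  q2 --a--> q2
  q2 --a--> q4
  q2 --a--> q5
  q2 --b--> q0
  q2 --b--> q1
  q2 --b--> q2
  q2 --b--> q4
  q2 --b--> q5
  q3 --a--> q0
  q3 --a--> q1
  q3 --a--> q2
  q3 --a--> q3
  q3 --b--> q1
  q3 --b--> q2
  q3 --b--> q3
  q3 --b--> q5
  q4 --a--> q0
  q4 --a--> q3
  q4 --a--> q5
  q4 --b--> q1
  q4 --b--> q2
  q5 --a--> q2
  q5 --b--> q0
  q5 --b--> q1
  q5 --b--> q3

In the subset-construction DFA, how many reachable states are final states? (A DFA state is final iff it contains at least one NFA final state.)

4

Start state of the DFA: {q0}.
{q0} --a--> {q0,q1,q3,q4,q5}  [new]
{q0} --b--> {q0,q1,q3,q4}  [new]
{q0,q1,q3,q4,q5} --a--> {q0,q1,q2,q3,q4,q5}  [new]
{q0,q1,q3,q4,q5} --b--> {q0,q1,q2,q3,q4,q5}  [seen]
{q0,q1,q3,q4} --a--> {q0,q1,q2,q3,q4,q5}  [seen]
{q0,q1,q3,q4} --b--> {q0,q1,q2,q3,q4,q5}  [seen]
{q0,q1,q2,q3,q4,q5} --a--> {q0,q1,q2,q3,q4,q5}  [seen]
{q0,q1,q2,q3,q4,q5} --b--> {q0,q1,q2,q3,q4,q5}  [seen]
Reachable DFA states: {q0}, {q0,q1,q3,q4,q5}, {q0,q1,q3,q4}, {q0,q1,q2,q3,q4,q5}.
Accepting DFA states (contain an NFA accepting state): {q0}, {q0,q1,q3,q4,q5}, {q0,q1,q3,q4}, {q0,q1,q2,q3,q4,q5}.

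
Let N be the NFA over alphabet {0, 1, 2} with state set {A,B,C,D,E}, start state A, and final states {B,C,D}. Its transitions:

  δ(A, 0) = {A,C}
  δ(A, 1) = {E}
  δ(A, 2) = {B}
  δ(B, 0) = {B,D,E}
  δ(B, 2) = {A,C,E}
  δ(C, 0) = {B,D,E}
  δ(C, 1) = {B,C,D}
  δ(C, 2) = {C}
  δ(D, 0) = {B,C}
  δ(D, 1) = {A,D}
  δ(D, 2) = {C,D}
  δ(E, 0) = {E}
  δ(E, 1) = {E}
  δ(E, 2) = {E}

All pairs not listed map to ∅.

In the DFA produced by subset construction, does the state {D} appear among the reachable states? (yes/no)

no

Start state of the DFA: {A}.
{A} --0--> {A,C}  [new]
{A} --1--> {E}  [new]
{A} --2--> {B}  [new]
{A,C} --0--> {A,B,C,D,E}  [new]
{A,C} --1--> {B,C,D,E}  [new]
{A,C} --2--> {B,C}  [new]
{E} --0--> {E}  [seen]
{E} --1--> {E}  [seen]
{E} --2--> {E}  [seen]
{B} --0--> {B,D,E}  [new]
{B} --1--> ∅  [new]
{B} --2--> {A,C,E}  [new]
{A,B,C,D,E} --0--> {A,B,C,D,E}  [seen]
{A,B,C,D,E} --1--> {A,B,C,D,E}  [seen]
{A,B,C,D,E} --2--> {A,B,C,D,E}  [seen]
{B,C,D,E} --0--> {B,C,D,E}  [seen]
{B,C,D,E} --1--> {A,B,C,D,E}  [seen]
{B,C,D,E} --2--> {A,C,D,E}  [new]
{B,C} --0--> {B,D,E}  [seen]
{B,C} --1--> {B,C,D}  [new]
{B,C} --2--> {A,C,E}  [seen]
{B,D,E} --0--> {B,C,D,E}  [seen]
{B,D,E} --1--> {A,D,E}  [new]
{B,D,E} --2--> {A,C,D,E}  [seen]
∅ --0--> ∅  [seen]
∅ --1--> ∅  [seen]
∅ --2--> ∅  [seen]
{A,C,E} --0--> {A,B,C,D,E}  [seen]
{A,C,E} --1--> {B,C,D,E}  [seen]
{A,C,E} --2--> {B,C,E}  [new]
{A,C,D,E} --0--> {A,B,C,D,E}  [seen]
{A,C,D,E} --1--> {A,B,C,D,E}  [seen]
{A,C,D,E} --2--> {B,C,D,E}  [seen]
{B,C,D} --0--> {B,C,D,E}  [seen]
{B,C,D} --1--> {A,B,C,D}  [new]
{B,C,D} --2--> {A,C,D,E}  [seen]
{A,D,E} --0--> {A,B,C,E}  [new]
{A,D,E} --1--> {A,D,E}  [seen]
{A,D,E} --2--> {B,C,D,E}  [seen]
{B,C,E} --0--> {B,D,E}  [seen]
{B,C,E} --1--> {B,C,D,E}  [seen]
{B,C,E} --2--> {A,C,E}  [seen]
{A,B,C,D} --0--> {A,B,C,D,E}  [seen]
{A,B,C,D} --1--> {A,B,C,D,E}  [seen]
{A,B,C,D} --2--> {A,B,C,D,E}  [seen]
{A,B,C,E} --0--> {A,B,C,D,E}  [seen]
{A,B,C,E} --1--> {B,C,D,E}  [seen]
{A,B,C,E} --2--> {A,B,C,E}  [seen]
Reachable DFA states: {A}, {A,C}, {E}, {B}, {A,B,C,D,E}, {B,C,D,E}, {B,C}, {B,D,E}, ∅, {A,C,E}, {A,C,D,E}, {B,C,D}, {A,D,E}, {B,C,E}, {A,B,C,D}, {A,B,C,E}.
{D} is not among them.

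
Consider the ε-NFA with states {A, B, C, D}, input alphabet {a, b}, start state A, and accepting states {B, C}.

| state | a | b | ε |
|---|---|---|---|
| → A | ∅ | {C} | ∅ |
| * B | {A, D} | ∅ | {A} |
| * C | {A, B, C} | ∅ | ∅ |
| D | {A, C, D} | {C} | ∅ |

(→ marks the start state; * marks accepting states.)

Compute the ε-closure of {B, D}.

{A, B, D}

Begin with {B, D}.
B →ε {A}; add A.
ε-closure = {A, B, D}.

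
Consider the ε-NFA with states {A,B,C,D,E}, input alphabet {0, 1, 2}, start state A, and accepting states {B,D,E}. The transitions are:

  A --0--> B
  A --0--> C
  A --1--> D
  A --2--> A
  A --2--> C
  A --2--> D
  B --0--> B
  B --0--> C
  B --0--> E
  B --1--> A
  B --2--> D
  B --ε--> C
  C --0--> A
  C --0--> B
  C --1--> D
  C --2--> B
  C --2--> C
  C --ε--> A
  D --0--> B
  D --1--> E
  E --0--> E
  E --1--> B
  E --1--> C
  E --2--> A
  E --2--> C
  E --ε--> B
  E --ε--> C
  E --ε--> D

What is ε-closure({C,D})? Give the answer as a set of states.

Begin with {C,D}.
C →ε {A}; add A.
ε-closure = {A,C,D}.

{A,C,D}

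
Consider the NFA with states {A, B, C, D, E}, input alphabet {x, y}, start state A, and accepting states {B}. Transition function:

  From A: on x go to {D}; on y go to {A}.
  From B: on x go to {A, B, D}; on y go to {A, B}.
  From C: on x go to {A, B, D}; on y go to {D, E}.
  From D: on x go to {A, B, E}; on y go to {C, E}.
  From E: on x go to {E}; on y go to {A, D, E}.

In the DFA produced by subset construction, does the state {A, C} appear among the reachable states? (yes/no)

no

Start state of the DFA: {A}.
{A} --x--> {D}  [new]
{A} --y--> {A}  [seen]
{D} --x--> {A, B, E}  [new]
{D} --y--> {C, E}  [new]
{A, B, E} --x--> {A, B, D, E}  [new]
{A, B, E} --y--> {A, B, D, E}  [seen]
{C, E} --x--> {A, B, D, E}  [seen]
{C, E} --y--> {A, D, E}  [new]
{A, B, D, E} --x--> {A, B, D, E}  [seen]
{A, B, D, E} --y--> {A, B, C, D, E}  [new]
{A, D, E} --x--> {A, B, D, E}  [seen]
{A, D, E} --y--> {A, C, D, E}  [new]
{A, B, C, D, E} --x--> {A, B, D, E}  [seen]
{A, B, C, D, E} --y--> {A, B, C, D, E}  [seen]
{A, C, D, E} --x--> {A, B, D, E}  [seen]
{A, C, D, E} --y--> {A, C, D, E}  [seen]
Reachable DFA states: {A}, {D}, {A, B, E}, {C, E}, {A, B, D, E}, {A, D, E}, {A, B, C, D, E}, {A, C, D, E}.
{A, C} is not among them.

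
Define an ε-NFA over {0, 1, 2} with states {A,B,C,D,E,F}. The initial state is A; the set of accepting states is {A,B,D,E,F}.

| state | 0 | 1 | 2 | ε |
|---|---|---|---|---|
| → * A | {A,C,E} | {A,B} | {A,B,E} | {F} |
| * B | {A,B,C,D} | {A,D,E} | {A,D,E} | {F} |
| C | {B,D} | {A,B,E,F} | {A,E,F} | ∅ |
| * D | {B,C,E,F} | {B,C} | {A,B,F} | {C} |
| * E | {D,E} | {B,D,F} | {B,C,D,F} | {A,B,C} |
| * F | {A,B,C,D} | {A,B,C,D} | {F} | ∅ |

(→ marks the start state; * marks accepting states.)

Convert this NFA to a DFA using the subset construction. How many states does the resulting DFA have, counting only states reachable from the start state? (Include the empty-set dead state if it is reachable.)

4

Start state of the DFA: {A,F} (ε-closure of the NFA start).
{A,F} --0--> {A,B,C,D,E,F}  [new]
{A,F} --1--> {A,B,C,D,F}  [new]
{A,F} --2--> {A,B,C,E,F}  [new]
{A,B,C,D,E,F} --0--> {A,B,C,D,E,F}  [seen]
{A,B,C,D,E,F} --1--> {A,B,C,D,E,F}  [seen]
{A,B,C,D,E,F} --2--> {A,B,C,D,E,F}  [seen]
{A,B,C,D,F} --0--> {A,B,C,D,E,F}  [seen]
{A,B,C,D,F} --1--> {A,B,C,D,E,F}  [seen]
{A,B,C,D,F} --2--> {A,B,C,D,E,F}  [seen]
{A,B,C,E,F} --0--> {A,B,C,D,E,F}  [seen]
{A,B,C,E,F} --1--> {A,B,C,D,E,F}  [seen]
{A,B,C,E,F} --2--> {A,B,C,D,E,F}  [seen]
Reachable DFA states: {A,F}, {A,B,C,D,E,F}, {A,B,C,D,F}, {A,B,C,E,F}.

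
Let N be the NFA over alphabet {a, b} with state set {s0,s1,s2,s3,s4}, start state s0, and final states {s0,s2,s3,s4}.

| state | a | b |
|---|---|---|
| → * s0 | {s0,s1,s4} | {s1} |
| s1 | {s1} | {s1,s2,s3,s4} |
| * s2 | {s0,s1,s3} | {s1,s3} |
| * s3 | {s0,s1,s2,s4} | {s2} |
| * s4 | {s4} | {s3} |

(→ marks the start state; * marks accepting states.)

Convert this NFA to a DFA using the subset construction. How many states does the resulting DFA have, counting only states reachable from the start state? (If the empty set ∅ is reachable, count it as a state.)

Start state of the DFA: {s0}.
{s0} --a--> {s0,s1,s4}  [new]
{s0} --b--> {s1}  [new]
{s0,s1,s4} --a--> {s0,s1,s4}  [seen]
{s0,s1,s4} --b--> {s1,s2,s3,s4}  [new]
{s1} --a--> {s1}  [seen]
{s1} --b--> {s1,s2,s3,s4}  [seen]
{s1,s2,s3,s4} --a--> {s0,s1,s2,s3,s4}  [new]
{s1,s2,s3,s4} --b--> {s1,s2,s3,s4}  [seen]
{s0,s1,s2,s3,s4} --a--> {s0,s1,s2,s3,s4}  [seen]
{s0,s1,s2,s3,s4} --b--> {s1,s2,s3,s4}  [seen]
Reachable DFA states: {s0}, {s0,s1,s4}, {s1}, {s1,s2,s3,s4}, {s0,s1,s2,s3,s4}.

5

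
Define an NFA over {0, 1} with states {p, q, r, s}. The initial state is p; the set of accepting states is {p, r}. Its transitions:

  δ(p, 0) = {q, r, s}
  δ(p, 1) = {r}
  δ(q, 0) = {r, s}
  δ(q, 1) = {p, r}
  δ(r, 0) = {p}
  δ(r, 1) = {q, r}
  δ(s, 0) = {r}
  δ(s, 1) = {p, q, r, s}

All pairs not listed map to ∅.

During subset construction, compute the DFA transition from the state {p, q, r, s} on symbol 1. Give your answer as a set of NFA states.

δ(p,1) = {r}; δ(q,1) = {p, r}; δ(r,1) = {q, r}; δ(s,1) = {p, q, r, s}.
Union: {p, q, r, s}.

{p, q, r, s}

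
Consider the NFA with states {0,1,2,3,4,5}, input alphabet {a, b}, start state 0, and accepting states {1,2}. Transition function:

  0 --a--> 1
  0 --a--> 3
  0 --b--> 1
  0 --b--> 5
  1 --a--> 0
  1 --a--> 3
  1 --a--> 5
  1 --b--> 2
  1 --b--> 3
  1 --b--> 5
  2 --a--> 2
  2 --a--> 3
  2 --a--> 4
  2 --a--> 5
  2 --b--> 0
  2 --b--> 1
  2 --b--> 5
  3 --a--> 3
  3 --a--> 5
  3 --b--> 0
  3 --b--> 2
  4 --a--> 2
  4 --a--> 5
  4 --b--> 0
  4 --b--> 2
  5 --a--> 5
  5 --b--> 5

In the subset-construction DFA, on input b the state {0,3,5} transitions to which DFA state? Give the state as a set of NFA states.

δ(0,b) = {1,5}; δ(3,b) = {0,2}; δ(5,b) = {5}.
Union: {0,1,2,5}.

{0,1,2,5}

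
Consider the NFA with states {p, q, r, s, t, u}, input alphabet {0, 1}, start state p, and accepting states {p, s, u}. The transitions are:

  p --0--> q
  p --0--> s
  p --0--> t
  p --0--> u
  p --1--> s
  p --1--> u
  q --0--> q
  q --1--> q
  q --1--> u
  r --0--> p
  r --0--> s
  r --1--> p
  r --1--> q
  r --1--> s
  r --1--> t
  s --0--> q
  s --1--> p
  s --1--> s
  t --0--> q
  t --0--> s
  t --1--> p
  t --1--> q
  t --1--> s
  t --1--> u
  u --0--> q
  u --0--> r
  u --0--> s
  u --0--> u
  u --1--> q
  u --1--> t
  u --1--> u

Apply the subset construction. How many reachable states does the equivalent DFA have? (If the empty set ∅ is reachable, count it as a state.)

8

Start state of the DFA: {p}.
{p} --0--> {q, s, t, u}  [new]
{p} --1--> {s, u}  [new]
{q, s, t, u} --0--> {q, r, s, u}  [new]
{q, s, t, u} --1--> {p, q, s, t, u}  [new]
{s, u} --0--> {q, r, s, u}  [seen]
{s, u} --1--> {p, q, s, t, u}  [seen]
{q, r, s, u} --0--> {p, q, r, s, u}  [new]
{q, r, s, u} --1--> {p, q, s, t, u}  [seen]
{p, q, s, t, u} --0--> {q, r, s, t, u}  [new]
{p, q, s, t, u} --1--> {p, q, s, t, u}  [seen]
{p, q, r, s, u} --0--> {p, q, r, s, t, u}  [new]
{p, q, r, s, u} --1--> {p, q, s, t, u}  [seen]
{q, r, s, t, u} --0--> {p, q, r, s, u}  [seen]
{q, r, s, t, u} --1--> {p, q, s, t, u}  [seen]
{p, q, r, s, t, u} --0--> {p, q, r, s, t, u}  [seen]
{p, q, r, s, t, u} --1--> {p, q, s, t, u}  [seen]
Reachable DFA states: {p}, {q, s, t, u}, {s, u}, {q, r, s, u}, {p, q, s, t, u}, {p, q, r, s, u}, {q, r, s, t, u}, {p, q, r, s, t, u}.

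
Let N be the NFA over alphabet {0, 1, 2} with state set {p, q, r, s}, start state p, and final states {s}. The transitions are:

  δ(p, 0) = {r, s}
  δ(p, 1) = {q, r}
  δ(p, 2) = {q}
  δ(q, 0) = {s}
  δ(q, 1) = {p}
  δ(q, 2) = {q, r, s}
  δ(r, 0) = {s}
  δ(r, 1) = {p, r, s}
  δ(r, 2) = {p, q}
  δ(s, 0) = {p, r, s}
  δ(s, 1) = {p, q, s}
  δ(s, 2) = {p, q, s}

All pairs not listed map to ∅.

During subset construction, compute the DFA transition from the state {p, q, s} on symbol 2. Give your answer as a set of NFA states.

δ(p,2) = {q}; δ(q,2) = {q, r, s}; δ(s,2) = {p, q, s}.
Union: {p, q, r, s}.

{p, q, r, s}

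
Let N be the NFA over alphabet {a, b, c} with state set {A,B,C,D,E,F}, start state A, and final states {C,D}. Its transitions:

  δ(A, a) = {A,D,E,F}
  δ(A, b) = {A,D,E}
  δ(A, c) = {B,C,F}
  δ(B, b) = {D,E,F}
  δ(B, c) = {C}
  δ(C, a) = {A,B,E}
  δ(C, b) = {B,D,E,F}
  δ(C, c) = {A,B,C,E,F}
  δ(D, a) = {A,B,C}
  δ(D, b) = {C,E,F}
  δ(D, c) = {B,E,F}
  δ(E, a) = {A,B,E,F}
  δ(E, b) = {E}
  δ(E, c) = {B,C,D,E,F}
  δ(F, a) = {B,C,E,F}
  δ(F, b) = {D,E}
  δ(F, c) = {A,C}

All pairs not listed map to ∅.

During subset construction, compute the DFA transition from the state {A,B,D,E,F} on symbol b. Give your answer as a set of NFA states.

{A,C,D,E,F}

δ(A,b) = {A,D,E}; δ(B,b) = {D,E,F}; δ(D,b) = {C,E,F}; δ(E,b) = {E}; δ(F,b) = {D,E}.
Union: {A,C,D,E,F}.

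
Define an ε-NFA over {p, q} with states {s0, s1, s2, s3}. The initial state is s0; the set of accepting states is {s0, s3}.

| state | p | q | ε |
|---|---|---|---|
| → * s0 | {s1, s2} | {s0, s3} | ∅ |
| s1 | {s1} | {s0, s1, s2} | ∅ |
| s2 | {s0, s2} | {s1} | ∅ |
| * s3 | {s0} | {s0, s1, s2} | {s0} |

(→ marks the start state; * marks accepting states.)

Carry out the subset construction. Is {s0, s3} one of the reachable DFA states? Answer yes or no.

Start state of the DFA: {s0} (ε-closure of the NFA start).
{s0} --p--> {s1, s2}  [new]
{s0} --q--> {s0, s3}  [new]
{s1, s2} --p--> {s0, s1, s2}  [new]
{s1, s2} --q--> {s0, s1, s2}  [seen]
{s0, s3} --p--> {s0, s1, s2}  [seen]
{s0, s3} --q--> {s0, s1, s2, s3}  [new]
{s0, s1, s2} --p--> {s0, s1, s2}  [seen]
{s0, s1, s2} --q--> {s0, s1, s2, s3}  [seen]
{s0, s1, s2, s3} --p--> {s0, s1, s2}  [seen]
{s0, s1, s2, s3} --q--> {s0, s1, s2, s3}  [seen]
Reachable DFA states: {s0}, {s1, s2}, {s0, s3}, {s0, s1, s2}, {s0, s1, s2, s3}.
{s0, s3} is among them.

yes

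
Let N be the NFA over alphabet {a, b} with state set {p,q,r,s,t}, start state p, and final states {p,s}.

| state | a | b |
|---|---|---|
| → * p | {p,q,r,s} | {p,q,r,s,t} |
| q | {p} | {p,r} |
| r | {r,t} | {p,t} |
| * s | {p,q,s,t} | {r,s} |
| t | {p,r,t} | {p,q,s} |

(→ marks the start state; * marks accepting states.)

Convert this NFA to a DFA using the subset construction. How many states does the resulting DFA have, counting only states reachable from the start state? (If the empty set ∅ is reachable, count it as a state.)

3

Start state of the DFA: {p}.
{p} --a--> {p,q,r,s}  [new]
{p} --b--> {p,q,r,s,t}  [new]
{p,q,r,s} --a--> {p,q,r,s,t}  [seen]
{p,q,r,s} --b--> {p,q,r,s,t}  [seen]
{p,q,r,s,t} --a--> {p,q,r,s,t}  [seen]
{p,q,r,s,t} --b--> {p,q,r,s,t}  [seen]
Reachable DFA states: {p}, {p,q,r,s}, {p,q,r,s,t}.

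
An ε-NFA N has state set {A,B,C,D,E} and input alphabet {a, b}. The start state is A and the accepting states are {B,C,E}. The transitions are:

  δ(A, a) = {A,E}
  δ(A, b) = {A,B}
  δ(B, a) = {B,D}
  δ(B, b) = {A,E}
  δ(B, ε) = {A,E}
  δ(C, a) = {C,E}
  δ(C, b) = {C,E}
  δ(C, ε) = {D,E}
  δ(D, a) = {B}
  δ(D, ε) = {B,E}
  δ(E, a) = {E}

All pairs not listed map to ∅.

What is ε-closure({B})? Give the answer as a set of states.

{A,B,E}

Begin with {B}.
B →ε {A,E}; add A, E.
ε-closure = {A,B,E}.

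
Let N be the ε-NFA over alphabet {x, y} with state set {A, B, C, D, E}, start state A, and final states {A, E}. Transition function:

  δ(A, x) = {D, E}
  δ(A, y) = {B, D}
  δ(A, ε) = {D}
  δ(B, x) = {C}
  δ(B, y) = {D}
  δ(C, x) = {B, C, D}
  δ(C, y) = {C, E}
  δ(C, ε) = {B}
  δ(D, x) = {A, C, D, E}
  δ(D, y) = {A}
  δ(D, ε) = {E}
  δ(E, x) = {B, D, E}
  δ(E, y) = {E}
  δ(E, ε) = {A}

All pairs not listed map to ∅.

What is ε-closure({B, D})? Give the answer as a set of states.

Begin with {B, D}.
D →ε {E}; add E.
E →ε {A}; add A.
ε-closure = {A, B, D, E}.

{A, B, D, E}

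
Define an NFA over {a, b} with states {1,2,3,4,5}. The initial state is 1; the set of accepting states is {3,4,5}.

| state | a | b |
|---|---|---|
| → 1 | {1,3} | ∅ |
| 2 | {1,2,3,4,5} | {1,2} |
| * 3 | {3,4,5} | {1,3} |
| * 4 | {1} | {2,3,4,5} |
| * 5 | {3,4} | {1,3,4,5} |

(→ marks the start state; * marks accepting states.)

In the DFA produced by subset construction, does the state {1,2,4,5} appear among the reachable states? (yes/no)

Start state of the DFA: {1}.
{1} --a--> {1,3}  [new]
{1} --b--> ∅  [new]
{1,3} --a--> {1,3,4,5}  [new]
{1,3} --b--> {1,3}  [seen]
∅ --a--> ∅  [seen]
∅ --b--> ∅  [seen]
{1,3,4,5} --a--> {1,3,4,5}  [seen]
{1,3,4,5} --b--> {1,2,3,4,5}  [new]
{1,2,3,4,5} --a--> {1,2,3,4,5}  [seen]
{1,2,3,4,5} --b--> {1,2,3,4,5}  [seen]
Reachable DFA states: {1}, {1,3}, ∅, {1,3,4,5}, {1,2,3,4,5}.
{1,2,4,5} is not among them.

no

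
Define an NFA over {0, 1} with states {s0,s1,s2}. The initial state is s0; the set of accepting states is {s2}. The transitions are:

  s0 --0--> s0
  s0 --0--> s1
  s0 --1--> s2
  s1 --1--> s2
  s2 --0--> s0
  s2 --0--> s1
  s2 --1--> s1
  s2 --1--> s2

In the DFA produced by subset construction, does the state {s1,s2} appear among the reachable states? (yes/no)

Start state of the DFA: {s0}.
{s0} --0--> {s0,s1}  [new]
{s0} --1--> {s2}  [new]
{s0,s1} --0--> {s0,s1}  [seen]
{s0,s1} --1--> {s2}  [seen]
{s2} --0--> {s0,s1}  [seen]
{s2} --1--> {s1,s2}  [new]
{s1,s2} --0--> {s0,s1}  [seen]
{s1,s2} --1--> {s1,s2}  [seen]
Reachable DFA states: {s0}, {s0,s1}, {s2}, {s1,s2}.
{s1,s2} is among them.

yes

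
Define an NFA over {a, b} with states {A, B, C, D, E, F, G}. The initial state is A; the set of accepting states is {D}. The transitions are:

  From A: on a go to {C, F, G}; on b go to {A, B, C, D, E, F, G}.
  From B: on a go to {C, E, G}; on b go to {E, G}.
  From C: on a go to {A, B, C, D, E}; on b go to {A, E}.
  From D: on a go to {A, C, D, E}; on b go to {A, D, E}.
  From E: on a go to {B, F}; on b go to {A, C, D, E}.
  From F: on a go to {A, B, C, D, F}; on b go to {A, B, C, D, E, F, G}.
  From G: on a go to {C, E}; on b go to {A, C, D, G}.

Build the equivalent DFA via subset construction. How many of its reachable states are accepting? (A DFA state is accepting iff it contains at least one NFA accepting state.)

2

Start state of the DFA: {A}.
{A} --a--> {C, F, G}  [new]
{A} --b--> {A, B, C, D, E, F, G}  [new]
{C, F, G} --a--> {A, B, C, D, E, F}  [new]
{C, F, G} --b--> {A, B, C, D, E, F, G}  [seen]
{A, B, C, D, E, F, G} --a--> {A, B, C, D, E, F, G}  [seen]
{A, B, C, D, E, F, G} --b--> {A, B, C, D, E, F, G}  [seen]
{A, B, C, D, E, F} --a--> {A, B, C, D, E, F, G}  [seen]
{A, B, C, D, E, F} --b--> {A, B, C, D, E, F, G}  [seen]
Reachable DFA states: {A}, {C, F, G}, {A, B, C, D, E, F, G}, {A, B, C, D, E, F}.
Accepting DFA states (contain an NFA accepting state): {A, B, C, D, E, F, G}, {A, B, C, D, E, F}.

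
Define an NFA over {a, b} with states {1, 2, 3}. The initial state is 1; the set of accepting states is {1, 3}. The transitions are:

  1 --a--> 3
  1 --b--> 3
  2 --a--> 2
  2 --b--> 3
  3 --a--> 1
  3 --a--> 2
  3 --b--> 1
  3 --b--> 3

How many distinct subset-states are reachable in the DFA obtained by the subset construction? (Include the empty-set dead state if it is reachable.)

Start state of the DFA: {1}.
{1} --a--> {3}  [new]
{1} --b--> {3}  [seen]
{3} --a--> {1, 2}  [new]
{3} --b--> {1, 3}  [new]
{1, 2} --a--> {2, 3}  [new]
{1, 2} --b--> {3}  [seen]
{1, 3} --a--> {1, 2, 3}  [new]
{1, 3} --b--> {1, 3}  [seen]
{2, 3} --a--> {1, 2}  [seen]
{2, 3} --b--> {1, 3}  [seen]
{1, 2, 3} --a--> {1, 2, 3}  [seen]
{1, 2, 3} --b--> {1, 3}  [seen]
Reachable DFA states: {1}, {3}, {1, 2}, {1, 3}, {2, 3}, {1, 2, 3}.

6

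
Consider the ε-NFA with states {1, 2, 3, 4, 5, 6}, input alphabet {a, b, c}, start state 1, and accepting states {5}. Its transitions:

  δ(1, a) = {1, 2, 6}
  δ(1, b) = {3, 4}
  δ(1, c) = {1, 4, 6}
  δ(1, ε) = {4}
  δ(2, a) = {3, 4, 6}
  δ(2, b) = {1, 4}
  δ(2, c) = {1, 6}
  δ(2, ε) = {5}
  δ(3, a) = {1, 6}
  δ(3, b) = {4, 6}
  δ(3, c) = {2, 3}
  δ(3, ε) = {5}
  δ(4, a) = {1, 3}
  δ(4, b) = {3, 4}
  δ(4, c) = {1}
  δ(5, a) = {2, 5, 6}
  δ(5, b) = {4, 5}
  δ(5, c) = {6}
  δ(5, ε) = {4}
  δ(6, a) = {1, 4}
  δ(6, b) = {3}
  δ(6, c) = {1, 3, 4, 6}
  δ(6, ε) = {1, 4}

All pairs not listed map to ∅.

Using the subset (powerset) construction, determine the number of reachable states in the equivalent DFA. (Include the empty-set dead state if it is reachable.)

Start state of the DFA: {1, 4} (ε-closure of the NFA start).
{1, 4} --a--> {1, 2, 3, 4, 5, 6}  [new]
{1, 4} --b--> {3, 4, 5}  [new]
{1, 4} --c--> {1, 4, 6}  [new]
{1, 2, 3, 4, 5, 6} --a--> {1, 2, 3, 4, 5, 6}  [seen]
{1, 2, 3, 4, 5, 6} --b--> {1, 3, 4, 5, 6}  [new]
{1, 2, 3, 4, 5, 6} --c--> {1, 2, 3, 4, 5, 6}  [seen]
{3, 4, 5} --a--> {1, 2, 3, 4, 5, 6}  [seen]
{3, 4, 5} --b--> {1, 3, 4, 5, 6}  [seen]
{3, 4, 5} --c--> {1, 2, 3, 4, 5, 6}  [seen]
{1, 4, 6} --a--> {1, 2, 3, 4, 5, 6}  [seen]
{1, 4, 6} --b--> {3, 4, 5}  [seen]
{1, 4, 6} --c--> {1, 3, 4, 5, 6}  [seen]
{1, 3, 4, 5, 6} --a--> {1, 2, 3, 4, 5, 6}  [seen]
{1, 3, 4, 5, 6} --b--> {1, 3, 4, 5, 6}  [seen]
{1, 3, 4, 5, 6} --c--> {1, 2, 3, 4, 5, 6}  [seen]
Reachable DFA states: {1, 4}, {1, 2, 3, 4, 5, 6}, {3, 4, 5}, {1, 4, 6}, {1, 3, 4, 5, 6}.

5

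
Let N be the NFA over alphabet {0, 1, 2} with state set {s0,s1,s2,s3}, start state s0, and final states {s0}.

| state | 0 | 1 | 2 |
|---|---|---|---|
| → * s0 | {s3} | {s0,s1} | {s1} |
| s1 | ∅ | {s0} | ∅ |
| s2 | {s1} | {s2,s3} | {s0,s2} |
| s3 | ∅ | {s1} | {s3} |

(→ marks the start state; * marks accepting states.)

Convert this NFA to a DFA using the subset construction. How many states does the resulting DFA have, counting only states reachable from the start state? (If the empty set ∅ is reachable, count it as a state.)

5

Start state of the DFA: {s0}.
{s0} --0--> {s3}  [new]
{s0} --1--> {s0,s1}  [new]
{s0} --2--> {s1}  [new]
{s3} --0--> ∅  [new]
{s3} --1--> {s1}  [seen]
{s3} --2--> {s3}  [seen]
{s0,s1} --0--> {s3}  [seen]
{s0,s1} --1--> {s0,s1}  [seen]
{s0,s1} --2--> {s1}  [seen]
{s1} --0--> ∅  [seen]
{s1} --1--> {s0}  [seen]
{s1} --2--> ∅  [seen]
∅ --0--> ∅  [seen]
∅ --1--> ∅  [seen]
∅ --2--> ∅  [seen]
Reachable DFA states: {s0}, {s3}, {s0,s1}, {s1}, ∅.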